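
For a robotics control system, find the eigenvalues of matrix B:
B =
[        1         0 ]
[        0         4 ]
λ = 1, 4

Solve det(B - λI) = 0. For a 2×2 matrix the characteristic equation is λ² - (trace)λ + det = 0.
trace(B) = a + d = 1 + 4 = 5.
det(B) = a*d - b*c = (1)*(4) - (0)*(0) = 4 - 0 = 4.
Characteristic equation: λ² - (5)λ + (4) = 0.
Discriminant = (5)² - 4*(4) = 25 - 16 = 9.
λ = (5 ± √9) / 2 = (5 ± 3) / 2 = 1, 4.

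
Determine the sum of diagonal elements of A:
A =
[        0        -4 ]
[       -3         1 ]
tr(A) = 0 + 1 = 1

The trace of a square matrix is the sum of its diagonal entries.
Diagonal entries of A: A[0][0] = 0, A[1][1] = 1.
tr(A) = 0 + 1 = 1.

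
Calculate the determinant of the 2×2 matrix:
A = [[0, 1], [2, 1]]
-2

For A = [[a, b], [c, d]], det(A) = a*d - b*c.
det(A) = (0)*(1) - (1)*(2) = 0 - 2 = -2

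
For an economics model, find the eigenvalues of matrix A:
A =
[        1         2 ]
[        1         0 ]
λ = -1, 2

Solve det(A - λI) = 0. For a 2×2 matrix the characteristic equation is λ² - (trace)λ + det = 0.
trace(A) = a + d = 1 + 0 = 1.
det(A) = a*d - b*c = (1)*(0) - (2)*(1) = 0 - 2 = -2.
Characteristic equation: λ² - (1)λ + (-2) = 0.
Discriminant = (1)² - 4*(-2) = 1 + 8 = 9.
λ = (1 ± √9) / 2 = (1 ± 3) / 2 = -1, 2.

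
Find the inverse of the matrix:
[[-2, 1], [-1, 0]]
[[0, -1], [1, -2]]

For [[a,b],[c,d]], inverse = (1/det)·[[d,-b],[-c,a]]
det = -2·0 - 1·-1 = 1
Inverse = (1/1)·[[0, -1], [1, -2]]
        = [[0, -1], [1, -2]]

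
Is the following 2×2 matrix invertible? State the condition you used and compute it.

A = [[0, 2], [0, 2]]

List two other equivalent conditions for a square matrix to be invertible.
No, not invertible; det(A) = 0 (two rows are equal, so the rows are linearly dependent). Equivalent conditions (failing for this A): rank(A) < 2; Ax = 0 has non-trivial solutions; 0 is an eigenvalue; the columns are linearly dependent.

To check invertibility, compute det(A).
In this matrix, row 0 and the last row are identical, so one row is a scalar multiple of another and the rows are linearly dependent.
A matrix with linearly dependent rows has det = 0 and is not invertible.
Equivalent failed conditions:
- rank(A) < 2.
- Ax = 0 has non-trivial solutions.
- 0 is an eigenvalue.
- The columns are linearly dependent.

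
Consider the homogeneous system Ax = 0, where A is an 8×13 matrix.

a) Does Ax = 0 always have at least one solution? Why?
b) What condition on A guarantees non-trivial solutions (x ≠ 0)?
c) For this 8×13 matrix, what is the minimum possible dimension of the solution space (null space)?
a) Yes, x = 0 is always a solution. b) When A has linearly dependent columns (rank < n). c) Minimum nullity = 5.

a) x = 0 satisfies A·0 = 0, so the zero vector is always a solution.
b) Non-trivial solutions exist iff the columns of A are linearly dependent, equivalently rank(A) < n (the number of columns).
c) By rank-nullity, rank(A) + nullity(A) = n = 13. Since A has only 8 rows, rank(A) ≤ 8, so nullity(A) ≥ 13 - 8 = 5.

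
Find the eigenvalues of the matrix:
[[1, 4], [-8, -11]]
λ = -7 and λ = -3

Characteristic equation: det(A - λI) = 0
λ² - (trace)λ + (det) = 0
λ² - (-10)λ + (21) = 0
λ² + 10λ + 21 = 0
Solving: λ = -7, -3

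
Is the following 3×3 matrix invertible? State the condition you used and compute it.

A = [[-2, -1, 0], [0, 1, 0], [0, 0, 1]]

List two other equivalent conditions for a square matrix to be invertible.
Yes, invertible; det(A) = -2 ≠ 0. Equivalent conditions: rank(A) = 3; Ax = 0 has only the trivial solution; 0 is not an eigenvalue; the columns of A are linearly independent.

To check invertibility, compute det(A).
The given matrix is triangular, so det(A) equals the product of its diagonal entries = -2 ≠ 0.
Since det(A) ≠ 0, A is invertible.
Equivalent conditions for a square matrix A to be invertible:
- rank(A) = 3 (full rank).
- The homogeneous system Ax = 0 has only the trivial solution x = 0.
- 0 is not an eigenvalue of A.
- The columns (equivalently rows) of A are linearly independent.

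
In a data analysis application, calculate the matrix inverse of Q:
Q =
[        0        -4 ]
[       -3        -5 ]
det(Q) = -12
Q⁻¹ =
[     5/12      -1/3 ]
[     -1/4         0 ]

For a 2×2 matrix Q = [[a, b], [c, d]] with det(Q) ≠ 0, Q⁻¹ = (1/det(Q)) * [[d, -b], [-c, a]].
det(Q) = (0)*(-5) - (-4)*(-3) = 0 - 12 = -12.
Q⁻¹ = (1/-12) * [[-5, 4], [3, 0]].
Dividing each entry by -12 and reducing:
Q⁻¹ =
[     5/12      -1/3 ]
[     -1/4         0 ]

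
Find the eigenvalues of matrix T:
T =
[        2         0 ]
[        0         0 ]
λ = 0, 2

Solve det(T - λI) = 0. For a 2×2 matrix the characteristic equation is λ² - (trace)λ + det = 0.
trace(T) = a + d = 2 + 0 = 2.
det(T) = a*d - b*c = (2)*(0) - (0)*(0) = 0 - 0 = 0.
Characteristic equation: λ² - (2)λ + (0) = 0.
Discriminant = (2)² - 4*(0) = 4 - 0 = 4.
λ = (2 ± √4) / 2 = (2 ± 2) / 2 = 0, 2.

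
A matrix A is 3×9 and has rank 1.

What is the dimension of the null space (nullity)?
8

The rank-nullity theorem for an m×n matrix states:
rank(A) + nullity(A) = n (the number of columns).
Here n = 9 and rank(A) = 1, so nullity(A) = 9 - 1 = 8.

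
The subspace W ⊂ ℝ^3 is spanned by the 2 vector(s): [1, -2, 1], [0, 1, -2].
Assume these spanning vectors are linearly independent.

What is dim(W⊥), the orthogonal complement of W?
dim(W⊥) = 1

For any subspace W of ℝ^n, dim(W) + dim(W⊥) = n (the whole-space dimension).
Here the given 2 vectors are linearly independent, so dim(W) = 2.
Thus dim(W⊥) = n - dim(W) = 3 - 2 = 1.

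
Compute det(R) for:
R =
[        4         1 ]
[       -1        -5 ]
det(R) = -19

For a 2×2 matrix [[a, b], [c, d]], det = a*d - b*c.
det(R) = (4)*(-5) - (1)*(-1) = -20 + 1 = -19.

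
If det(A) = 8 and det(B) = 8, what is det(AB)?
64

Use the multiplicative property of determinants: det(AB) = det(A)*det(B).
det(AB) = (8)*(8) = 64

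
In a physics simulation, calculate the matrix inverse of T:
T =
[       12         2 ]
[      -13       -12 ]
det(T) = -118
T⁻¹ =
[     6/59      1/59 ]
[  -13/118     -6/59 ]

For a 2×2 matrix T = [[a, b], [c, d]] with det(T) ≠ 0, T⁻¹ = (1/det(T)) * [[d, -b], [-c, a]].
det(T) = (12)*(-12) - (2)*(-13) = -144 + 26 = -118.
T⁻¹ = (1/-118) * [[-12, -2], [13, 12]].
Dividing each entry by -118 and reducing:
T⁻¹ =
[     6/59      1/59 ]
[  -13/118     -6/59 ]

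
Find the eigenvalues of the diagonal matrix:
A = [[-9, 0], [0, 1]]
λ₁ = -9, λ₂ = 1

The characteristic polynomial of A is det(A - λI) = (-9 - λ)(1 - λ) = 0.
The roots are λ = -9 and λ = 1, so the eigenvalues are the diagonal entries.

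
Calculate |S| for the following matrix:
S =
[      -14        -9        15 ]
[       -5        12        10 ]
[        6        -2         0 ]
det(S) = -1750

Expand along row 0 (cofactor expansion): det(S) = a*(e*i - f*h) - b*(d*i - f*g) + c*(d*h - e*g), where the 3×3 is [[a, b, c], [d, e, f], [g, h, i]].
Minor M_00 = (12)*(0) - (10)*(-2) = 0 + 20 = 20.
Minor M_01 = (-5)*(0) - (10)*(6) = 0 - 60 = -60.
Minor M_02 = (-5)*(-2) - (12)*(6) = 10 - 72 = -62.
det(S) = (-14)*(20) - (-9)*(-60) + (15)*(-62) = -280 - 540 - 930 = -1750.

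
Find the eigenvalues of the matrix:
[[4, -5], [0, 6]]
λ = 4 and λ = 6

Characteristic equation: det(A - λI) = 0
λ² - (trace)λ + (det) = 0
λ² - (10)λ + (24) = 0
λ² - 10λ + 24 = 0
Solving: λ = 4, 6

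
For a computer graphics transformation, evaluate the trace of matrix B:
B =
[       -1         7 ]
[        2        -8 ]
tr(B) = -1 - 8 = -9

The trace of a square matrix is the sum of its diagonal entries.
Diagonal entries of B: B[0][0] = -1, B[1][1] = -8.
tr(B) = -1 - 8 = -9.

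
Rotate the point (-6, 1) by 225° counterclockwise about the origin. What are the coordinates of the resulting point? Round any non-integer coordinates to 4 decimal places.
(4.9497, 3.5355)

Rotation matrix R(θ) = [[cos θ, -sin θ], [sin θ, cos θ]]; for θ = 225°:
R = [[-√2/2, √2/2], [-√2/2, -√2/2]]
Result: R × [-6, 1]ᵀ = [-√2/2·-6 + (√2/2)·1, -√2/2·-6 + (-√2/2)·1]ᵀ = (4.9497, 3.5355)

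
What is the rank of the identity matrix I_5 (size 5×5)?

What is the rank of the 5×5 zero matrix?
rank(I_5) = 5, rank(0) = 0

The identity I_5 has 5 columns that are the standard basis vectors e_1, …, e_5. These are linearly independent, so all 5 columns are pivots and rank(I_5) = 5.
The 5×5 zero matrix has every entry zero, so every row is the zero row and there are no pivots; rank(0) = 0.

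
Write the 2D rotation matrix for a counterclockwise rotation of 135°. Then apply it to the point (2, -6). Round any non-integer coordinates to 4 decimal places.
R = [[-√2/2, -√2/2], [√2/2, -√2/2]]; R·(2, -6) = (2.8284, 5.6569)

Rotation matrix formula: R(θ) = [[cos θ, -sin θ], [sin θ, cos θ]]
For θ = 135°:
cos(135°) = -√2/2
sin(135°) = √2/2
R = [[-√2/2, -√2/2], [√2/2, -√2/2]]
Apply to (2, -6): [-√2/2·2 + (-√2/2)·-6, √2/2·2 + -√2/2·-6] = (2.8284, 5.6569)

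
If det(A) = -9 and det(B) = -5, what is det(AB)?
45

Use the multiplicative property of determinants: det(AB) = det(A)*det(B).
det(AB) = (-9)*(-5) = 45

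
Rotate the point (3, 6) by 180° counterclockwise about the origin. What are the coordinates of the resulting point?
(-3, -6)

Rotation matrix R(θ) = [[cos θ, -sin θ], [sin θ, cos θ]]; for θ = 180°:
R = [[-1, 0], [0, -1]]
Result: R × [3, 6]ᵀ = [-1·3 + (0)·6, 0·3 + (-1)·6]ᵀ = (-3, -6)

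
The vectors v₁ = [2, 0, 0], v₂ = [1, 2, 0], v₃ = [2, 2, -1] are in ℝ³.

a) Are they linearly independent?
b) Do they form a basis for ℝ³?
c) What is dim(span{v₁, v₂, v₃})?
Yes independent, yes basis, dim = 3

Stack v₁, v₂, v₃ as rows of a 3×3 matrix.
[[2, 0, 0]; [1, 2, 0]; [2, 2, -1]] is already lower triangular with nonzero diagonal entries (2, 2, -1), so its determinant is the product of the diagonal entries, det = (2)·(2)·(-1) = -4 ≠ 0, and the rows are linearly independent.
Three linearly independent vectors in ℝ³ form a basis for ℝ³, so dim(span{v₁,v₂,v₃}) = 3.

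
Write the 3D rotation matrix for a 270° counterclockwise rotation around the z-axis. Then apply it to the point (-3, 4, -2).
R = [[0, 1, 0], [-1, 0, 0], [0, 0, 1]]; R·(-3, 4, -2) = (4, 3, -2)

Rotation matrix for 270° around z-axis:
cos(270°) = 0, sin(270°) = -1
R = [[0, 1, 0], [-1, 0, 0], [0, 0, 1]]
Apply to (-3, 4, -2): R·[-3, 4, -2]ᵀ = (4, 3, -2)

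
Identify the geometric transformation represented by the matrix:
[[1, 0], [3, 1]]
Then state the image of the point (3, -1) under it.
vertical shear with factor 3; image of (3, -1) is (3, 8)

The matrix [[1, 0], [k, 1]] sends (x, y) to (x, 3x + y), leaving the x-coordinate fixed: a vertical shear.
The matrix [[1, 0], [3, 1]] represents: vertical shear with factor 3.
Applying it to (3, -1): [1·3 + 0·-1, 3·3 + 1·-1] = (3, 8).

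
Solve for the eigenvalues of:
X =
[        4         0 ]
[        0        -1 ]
λ = -1, 4

Solve det(X - λI) = 0. For a 2×2 matrix the characteristic equation is λ² - (trace)λ + det = 0.
trace(X) = a + d = 4 - 1 = 3.
det(X) = a*d - b*c = (4)*(-1) - (0)*(0) = -4 - 0 = -4.
Characteristic equation: λ² - (3)λ + (-4) = 0.
Discriminant = (3)² - 4*(-4) = 9 + 16 = 25.
λ = (3 ± √25) / 2 = (3 ± 5) / 2 = -1, 4.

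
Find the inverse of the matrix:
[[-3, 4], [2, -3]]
[[-3, -4], [-2, -3]]

For [[a,b],[c,d]], inverse = (1/det)·[[d,-b],[-c,a]]
det = -3·-3 - 4·2 = 1
Inverse = (1/1)·[[-3, -4], [-2, -3]]
        = [[-3, -4], [-2, -3]]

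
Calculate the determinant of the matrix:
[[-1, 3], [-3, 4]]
5

For a 2×2 matrix [[a, b], [c, d]], det = ad - bc
det = (-1)(4) - (3)(-3) = -4 - -9 = 5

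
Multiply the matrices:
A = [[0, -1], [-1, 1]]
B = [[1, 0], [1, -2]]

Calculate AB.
[[-1, 2], [0, -2]]

Each entry (i,j) of AB = sum over k of A[i][k]*B[k][j].
(AB)[0][0] = (0)*(1) + (-1)*(1) = -1
(AB)[0][1] = (0)*(0) + (-1)*(-2) = 2
(AB)[1][0] = (-1)*(1) + (1)*(1) = 0
(AB)[1][1] = (-1)*(0) + (1)*(-2) = -2
AB = [[-1, 2], [0, -2]]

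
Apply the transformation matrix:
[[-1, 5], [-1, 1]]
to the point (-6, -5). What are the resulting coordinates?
(-19, 1)

Matrix multiplication:
[[-1, 5], [-1, 1]] × [-6, -5]ᵀ
= [-1×-6 + 5×-5, -1×-6 + 1×-5]ᵀ
= [-19.0000, 1.0000]ᵀ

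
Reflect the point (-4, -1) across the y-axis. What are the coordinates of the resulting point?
(4, -1)

Reflection across y-axis: (-4, -1) → (4, -1)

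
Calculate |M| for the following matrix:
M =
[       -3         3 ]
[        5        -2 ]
det(M) = -9

For a 2×2 matrix [[a, b], [c, d]], det = a*d - b*c.
det(M) = (-3)*(-2) - (3)*(5) = 6 - 15 = -9.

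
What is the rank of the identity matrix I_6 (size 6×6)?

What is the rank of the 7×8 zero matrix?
rank(I_6) = 6, rank(0) = 0

The identity I_6 has 6 columns that are the standard basis vectors e_1, …, e_6. These are linearly independent, so all 6 columns are pivots and rank(I_6) = 6.
The 7×8 zero matrix has every entry zero, so every row is the zero row and there are no pivots; rank(0) = 0.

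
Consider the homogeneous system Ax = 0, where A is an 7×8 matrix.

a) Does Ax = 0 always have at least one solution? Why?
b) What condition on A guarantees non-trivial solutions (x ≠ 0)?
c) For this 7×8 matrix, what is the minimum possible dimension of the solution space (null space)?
a) Yes, x = 0 is always a solution. b) When A has linearly dependent columns (rank < n). c) Minimum nullity = 1.

a) x = 0 satisfies A·0 = 0, so the zero vector is always a solution.
b) Non-trivial solutions exist iff the columns of A are linearly dependent, equivalently rank(A) < n (the number of columns).
c) By rank-nullity, rank(A) + nullity(A) = n = 8. Since A has only 7 rows, rank(A) ≤ 7, so nullity(A) ≥ 8 - 7 = 1.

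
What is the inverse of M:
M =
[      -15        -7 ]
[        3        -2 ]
det(M) = 51
M⁻¹ =
[    -2/51      7/51 ]
[    -1/17     -5/17 ]

For a 2×2 matrix M = [[a, b], [c, d]] with det(M) ≠ 0, M⁻¹ = (1/det(M)) * [[d, -b], [-c, a]].
det(M) = (-15)*(-2) - (-7)*(3) = 30 + 21 = 51.
M⁻¹ = (1/51) * [[-2, 7], [-3, -15]].
Dividing each entry by 51 and reducing:
M⁻¹ =
[    -2/51      7/51 ]
[    -1/17     -5/17 ]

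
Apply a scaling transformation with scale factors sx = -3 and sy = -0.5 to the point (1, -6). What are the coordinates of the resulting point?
(-3, 3.0)

Scaling matrix:
[[-3, 0], [0, -0.50]]
Result: (1 × -3, -6 × -0.5) = (-3, 3.0)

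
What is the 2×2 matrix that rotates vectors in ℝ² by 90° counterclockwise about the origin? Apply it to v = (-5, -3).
R = [[0, -1], [1, 0]]; R·v = (3, -5)

A counterclockwise rotation by angle θ in ℝ² has matrix R(θ) = [[cos θ, -sin θ], [sin θ, cos θ]].
For θ = 90°: cos θ = 0, sin θ = 1.
R(90°) = [[0, -1], [1, 0]].
R·v = [0·-5 + (-1)·-3, 1·-5 + 0·-3] = (3, -5).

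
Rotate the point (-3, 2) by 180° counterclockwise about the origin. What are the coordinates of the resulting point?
(3, -2)

Rotation matrix R(θ) = [[cos θ, -sin θ], [sin θ, cos θ]]; for θ = 180°:
R = [[-1, 0], [0, -1]]
Result: R × [-3, 2]ᵀ = [-1·-3 + (0)·2, 0·-3 + (-1)·2]ᵀ = (3, -2)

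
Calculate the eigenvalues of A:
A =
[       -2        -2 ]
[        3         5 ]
λ = -1, 4

Solve det(A - λI) = 0. For a 2×2 matrix the characteristic equation is λ² - (trace)λ + det = 0.
trace(A) = a + d = -2 + 5 = 3.
det(A) = a*d - b*c = (-2)*(5) - (-2)*(3) = -10 + 6 = -4.
Characteristic equation: λ² - (3)λ + (-4) = 0.
Discriminant = (3)² - 4*(-4) = 9 + 16 = 25.
λ = (3 ± √25) / 2 = (3 ± 5) / 2 = -1, 4.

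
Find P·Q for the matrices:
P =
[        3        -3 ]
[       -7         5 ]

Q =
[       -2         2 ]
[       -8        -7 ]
PQ =
[       18        27 ]
[      -26       -49 ]

Matrix multiplication: (PQ)[i][j] = sum over k of P[i][k] * Q[k][j].
  (PQ)[0][0] = (3)*(-2) + (-3)*(-8) = 18
  (PQ)[0][1] = (3)*(2) + (-3)*(-7) = 27
  (PQ)[1][0] = (-7)*(-2) + (5)*(-8) = -26
  (PQ)[1][1] = (-7)*(2) + (5)*(-7) = -49
PQ =
[       18        27 ]
[      -26       -49 ]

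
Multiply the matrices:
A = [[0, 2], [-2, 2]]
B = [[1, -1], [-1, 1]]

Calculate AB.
[[-2, 2], [-4, 4]]

Each entry (i,j) of AB = sum over k of A[i][k]*B[k][j].
(AB)[0][0] = (0)*(1) + (2)*(-1) = -2
(AB)[0][1] = (0)*(-1) + (2)*(1) = 2
(AB)[1][0] = (-2)*(1) + (2)*(-1) = -4
(AB)[1][1] = (-2)*(-1) + (2)*(1) = 4
AB = [[-2, 2], [-4, 4]]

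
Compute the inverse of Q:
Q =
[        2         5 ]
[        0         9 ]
det(Q) = 18
Q⁻¹ =
[      1/2     -5/18 ]
[        0       1/9 ]

For a 2×2 matrix Q = [[a, b], [c, d]] with det(Q) ≠ 0, Q⁻¹ = (1/det(Q)) * [[d, -b], [-c, a]].
det(Q) = (2)*(9) - (5)*(0) = 18 - 0 = 18.
Q⁻¹ = (1/18) * [[9, -5], [0, 2]].
Dividing each entry by 18 and reducing:
Q⁻¹ =
[      1/2     -5/18 ]
[        0       1/9 ]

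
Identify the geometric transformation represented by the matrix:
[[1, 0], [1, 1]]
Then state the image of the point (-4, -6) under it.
vertical shear with factor 1; image of (-4, -6) is (-4, -10)

The matrix [[1, 0], [k, 1]] sends (x, y) to (x, 1x + y), leaving the x-coordinate fixed: a vertical shear.
The matrix [[1, 0], [1, 1]] represents: vertical shear with factor 1.
Applying it to (-4, -6): [1·-4 + 0·-6, 1·-4 + 1·-6] = (-4, -10).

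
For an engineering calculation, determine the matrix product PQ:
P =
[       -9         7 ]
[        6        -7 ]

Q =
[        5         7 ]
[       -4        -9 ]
PQ =
[      -73      -126 ]
[       58       105 ]

Matrix multiplication: (PQ)[i][j] = sum over k of P[i][k] * Q[k][j].
  (PQ)[0][0] = (-9)*(5) + (7)*(-4) = -73
  (PQ)[0][1] = (-9)*(7) + (7)*(-9) = -126
  (PQ)[1][0] = (6)*(5) + (-7)*(-4) = 58
  (PQ)[1][1] = (6)*(7) + (-7)*(-9) = 105
PQ =
[      -73      -126 ]
[       58       105 ]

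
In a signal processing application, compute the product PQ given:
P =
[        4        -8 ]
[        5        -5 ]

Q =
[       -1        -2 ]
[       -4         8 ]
PQ =
[       28       -72 ]
[       15       -50 ]

Matrix multiplication: (PQ)[i][j] = sum over k of P[i][k] * Q[k][j].
  (PQ)[0][0] = (4)*(-1) + (-8)*(-4) = 28
  (PQ)[0][1] = (4)*(-2) + (-8)*(8) = -72
  (PQ)[1][0] = (5)*(-1) + (-5)*(-4) = 15
  (PQ)[1][1] = (5)*(-2) + (-5)*(8) = -50
PQ =
[       28       -72 ]
[       15       -50 ]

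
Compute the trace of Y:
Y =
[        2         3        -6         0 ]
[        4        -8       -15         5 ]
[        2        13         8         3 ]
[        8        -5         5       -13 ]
tr(Y) = 2 - 8 + 8 - 13 = -11

The trace of a square matrix is the sum of its diagonal entries.
Diagonal entries of Y: Y[0][0] = 2, Y[1][1] = -8, Y[2][2] = 8, Y[3][3] = -13.
tr(Y) = 2 - 8 + 8 - 13 = -11.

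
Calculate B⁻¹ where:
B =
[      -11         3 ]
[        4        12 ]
det(B) = -144
B⁻¹ =
[    -1/12      1/48 ]
[     1/36    11/144 ]

For a 2×2 matrix B = [[a, b], [c, d]] with det(B) ≠ 0, B⁻¹ = (1/det(B)) * [[d, -b], [-c, a]].
det(B) = (-11)*(12) - (3)*(4) = -132 - 12 = -144.
B⁻¹ = (1/-144) * [[12, -3], [-4, -11]].
Dividing each entry by -144 and reducing:
B⁻¹ =
[    -1/12      1/48 ]
[     1/36    11/144 ]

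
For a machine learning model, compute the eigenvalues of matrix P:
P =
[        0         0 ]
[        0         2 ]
λ = 0, 2

Solve det(P - λI) = 0. For a 2×2 matrix the characteristic equation is λ² - (trace)λ + det = 0.
trace(P) = a + d = 0 + 2 = 2.
det(P) = a*d - b*c = (0)*(2) - (0)*(0) = 0 - 0 = 0.
Characteristic equation: λ² - (2)λ + (0) = 0.
Discriminant = (2)² - 4*(0) = 4 - 0 = 4.
λ = (2 ± √4) / 2 = (2 ± 2) / 2 = 0, 2.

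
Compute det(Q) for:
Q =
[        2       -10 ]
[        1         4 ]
det(Q) = 18

For a 2×2 matrix [[a, b], [c, d]], det = a*d - b*c.
det(Q) = (2)*(4) - (-10)*(1) = 8 + 10 = 18.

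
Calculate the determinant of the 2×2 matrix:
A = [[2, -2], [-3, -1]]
-8

For A = [[a, b], [c, d]], det(A) = a*d - b*c.
det(A) = (2)*(-1) - (-2)*(-3) = -2 - 6 = -8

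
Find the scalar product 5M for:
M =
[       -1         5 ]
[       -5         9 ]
5M =
[       -5        25 ]
[      -25        45 ]

Scalar multiplication is elementwise: (5M)[i][j] = 5 * M[i][j].
  (5M)[0][0] = 5 * (-1) = -5
  (5M)[0][1] = 5 * (5) = 25
  (5M)[1][0] = 5 * (-5) = -25
  (5M)[1][1] = 5 * (9) = 45
5M =
[       -5        25 ]
[      -25        45 ]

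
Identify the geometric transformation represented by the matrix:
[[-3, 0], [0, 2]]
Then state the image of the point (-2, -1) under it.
non-uniform scaling by (-3, 2); image of (-2, -1) is (6, -2)

This is diagonal with distinct entries, so it scales the x-axis by -3 and the y-axis by 2.
The matrix [[-3, 0], [0, 2]] represents: non-uniform scaling by (-3, 2).
Applying it to (-2, -1): [-3·-2 + 0·-1, 0·-2 + 2·-1] = (6, -2).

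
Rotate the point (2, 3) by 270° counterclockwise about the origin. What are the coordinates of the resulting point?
(3, -2)

Rotation matrix R(θ) = [[cos θ, -sin θ], [sin θ, cos θ]]; for θ = 270°:
R = [[0, 1], [-1, 0]]
Result: R × [2, 3]ᵀ = [0·2 + (1)·3, -1·2 + (0)·3]ᵀ = (3, -2)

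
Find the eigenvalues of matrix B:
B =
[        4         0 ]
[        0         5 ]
λ = 4, 5

Solve det(B - λI) = 0. For a 2×2 matrix the characteristic equation is λ² - (trace)λ + det = 0.
trace(B) = a + d = 4 + 5 = 9.
det(B) = a*d - b*c = (4)*(5) - (0)*(0) = 20 - 0 = 20.
Characteristic equation: λ² - (9)λ + (20) = 0.
Discriminant = (9)² - 4*(20) = 81 - 80 = 1.
λ = (9 ± √1) / 2 = (9 ± 1) / 2 = 4, 5.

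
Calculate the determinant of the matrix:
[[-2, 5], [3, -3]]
-9

For a 2×2 matrix [[a, b], [c, d]], det = ad - bc
det = (-2)(-3) - (5)(3) = 6 - 15 = -9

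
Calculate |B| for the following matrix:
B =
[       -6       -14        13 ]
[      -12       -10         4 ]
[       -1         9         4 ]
det(B) = -1694

Expand along row 0 (cofactor expansion): det(B) = a*(e*i - f*h) - b*(d*i - f*g) + c*(d*h - e*g), where the 3×3 is [[a, b, c], [d, e, f], [g, h, i]].
Minor M_00 = (-10)*(4) - (4)*(9) = -40 - 36 = -76.
Minor M_01 = (-12)*(4) - (4)*(-1) = -48 + 4 = -44.
Minor M_02 = (-12)*(9) - (-10)*(-1) = -108 - 10 = -118.
det(B) = (-6)*(-76) - (-14)*(-44) + (13)*(-118) = 456 - 616 - 1534 = -1694.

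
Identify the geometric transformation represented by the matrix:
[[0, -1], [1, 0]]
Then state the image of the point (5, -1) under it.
rotation by 90° counterclockwise; image of (5, -1) is (1, 5)

This matches the form [[cos θ, -sin θ], [sin θ, cos θ]] of a rotation matrix; reading off cos θ and sin θ gives the angle.
The matrix [[0, -1], [1, 0]] represents: rotation by 90° counterclockwise.
Applying it to (5, -1): [0·5 + -1·-1, 1·5 + 0·-1] = (1, 5).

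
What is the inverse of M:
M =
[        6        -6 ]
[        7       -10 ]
det(M) = -18
M⁻¹ =
[      5/9      -1/3 ]
[     7/18      -1/3 ]

For a 2×2 matrix M = [[a, b], [c, d]] with det(M) ≠ 0, M⁻¹ = (1/det(M)) * [[d, -b], [-c, a]].
det(M) = (6)*(-10) - (-6)*(7) = -60 + 42 = -18.
M⁻¹ = (1/-18) * [[-10, 6], [-7, 6]].
Dividing each entry by -18 and reducing:
M⁻¹ =
[      5/9      -1/3 ]
[     7/18      -1/3 ]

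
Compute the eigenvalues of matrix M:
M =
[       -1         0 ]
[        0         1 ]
λ = -1, 1

Solve det(M - λI) = 0. For a 2×2 matrix the characteristic equation is λ² - (trace)λ + det = 0.
trace(M) = a + d = -1 + 1 = 0.
det(M) = a*d - b*c = (-1)*(1) - (0)*(0) = -1 - 0 = -1.
Characteristic equation: λ² - (0)λ + (-1) = 0.
Discriminant = (0)² - 4*(-1) = 0 + 4 = 4.
λ = (0 ± √4) / 2 = (0 ± 2) / 2 = -1, 1.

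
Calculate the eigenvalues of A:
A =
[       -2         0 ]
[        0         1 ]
λ = -2, 1

Solve det(A - λI) = 0. For a 2×2 matrix the characteristic equation is λ² - (trace)λ + det = 0.
trace(A) = a + d = -2 + 1 = -1.
det(A) = a*d - b*c = (-2)*(1) - (0)*(0) = -2 - 0 = -2.
Characteristic equation: λ² - (-1)λ + (-2) = 0.
Discriminant = (-1)² - 4*(-2) = 1 + 8 = 9.
λ = (-1 ± √9) / 2 = (-1 ± 3) / 2 = -2, 1.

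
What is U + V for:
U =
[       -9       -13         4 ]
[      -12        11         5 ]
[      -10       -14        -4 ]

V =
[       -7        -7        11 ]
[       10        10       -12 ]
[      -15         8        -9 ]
U + V =
[      -16       -20        15 ]
[       -2        21        -7 ]
[      -25        -6       -13 ]

Matrix addition is elementwise: (U+V)[i][j] = U[i][j] + V[i][j].
  (U+V)[0][0] = (-9) + (-7) = -16
  (U+V)[0][1] = (-13) + (-7) = -20
  (U+V)[0][2] = (4) + (11) = 15
  (U+V)[1][0] = (-12) + (10) = -2
  (U+V)[1][1] = (11) + (10) = 21
  (U+V)[1][2] = (5) + (-12) = -7
  (U+V)[2][0] = (-10) + (-15) = -25
  (U+V)[2][1] = (-14) + (8) = -6
  (U+V)[2][2] = (-4) + (-9) = -13
U + V =
[      -16       -20        15 ]
[       -2        21        -7 ]
[      -25        -6       -13 ]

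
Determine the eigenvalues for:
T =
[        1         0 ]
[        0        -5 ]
λ = -5, 1

Solve det(T - λI) = 0. For a 2×2 matrix the characteristic equation is λ² - (trace)λ + det = 0.
trace(T) = a + d = 1 - 5 = -4.
det(T) = a*d - b*c = (1)*(-5) - (0)*(0) = -5 - 0 = -5.
Characteristic equation: λ² - (-4)λ + (-5) = 0.
Discriminant = (-4)² - 4*(-5) = 16 + 20 = 36.
λ = (-4 ± √36) / 2 = (-4 ± 6) / 2 = -5, 1.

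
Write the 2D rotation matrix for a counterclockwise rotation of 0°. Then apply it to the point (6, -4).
R = [[1, 0], [0, 1]]; R·(6, -4) = (6, -4)

Rotation matrix formula: R(θ) = [[cos θ, -sin θ], [sin θ, cos θ]]
For θ = 0°:
cos(0°) = 1
sin(0°) = 0
R = [[1, 0], [0, 1]]
Apply to (6, -4): [1·6 + (0)·-4, 0·6 + 1·-4] = (6, -4)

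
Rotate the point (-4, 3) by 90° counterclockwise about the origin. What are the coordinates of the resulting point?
(-3, -4)

Rotation matrix R(θ) = [[cos θ, -sin θ], [sin θ, cos θ]]; for θ = 90°:
R = [[0, -1], [1, 0]]
Result: R × [-4, 3]ᵀ = [0·-4 + (-1)·3, 1·-4 + (0)·3]ᵀ = (-3, -4)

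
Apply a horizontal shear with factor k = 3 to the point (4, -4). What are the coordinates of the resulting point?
(-8, -4)

Shear matrix for horizontal shear with factor k = 3:
[[1, 3], [0, 1]]
Result: (4, -4) → (-8, -4)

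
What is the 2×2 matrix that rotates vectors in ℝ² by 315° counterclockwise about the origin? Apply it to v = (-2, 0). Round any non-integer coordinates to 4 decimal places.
R = [[√2/2, √2/2], [-√2/2, √2/2]]; R·v = (-1.4142, 1.4142)

A counterclockwise rotation by angle θ in ℝ² has matrix R(θ) = [[cos θ, -sin θ], [sin θ, cos θ]].
For θ = 315°: cos θ = √2/2, sin θ = -√2/2.
R(315°) = [[√2/2, √2/2], [-√2/2, √2/2]].
R·v = [√2/2·-2 + (√2/2)·0, -√2/2·-2 + √2/2·0] = (-1.4142, 1.4142).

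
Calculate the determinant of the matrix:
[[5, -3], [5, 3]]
30

For a 2×2 matrix [[a, b], [c, d]], det = ad - bc
det = (5)(3) - (-3)(5) = 15 - -15 = 30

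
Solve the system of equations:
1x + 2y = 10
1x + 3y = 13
x = 4, y = 3

Use elimination (row reduction):
Equation 1: 1x + 2y = 10.
Equation 2: 1x + 3y = 13.
Multiply Eq1 by 1 and Eq2 by 1: 1x + 2y = 10;  1x + 3y = 13.
Subtract: (1)y = 3, so y = 3.
Back-substitute into Eq1: 1x + 2*(3) = 10, so x = 4.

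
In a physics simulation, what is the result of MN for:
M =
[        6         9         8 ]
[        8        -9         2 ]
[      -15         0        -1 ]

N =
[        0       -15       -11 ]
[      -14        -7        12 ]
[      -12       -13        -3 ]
MN =
[     -222      -257        18 ]
[      102       -83      -202 ]
[       12       238       168 ]

Matrix multiplication: (MN)[i][j] = sum over k of M[i][k] * N[k][j].
  (MN)[0][0] = (6)*(0) + (9)*(-14) + (8)*(-12) = -222
  (MN)[0][1] = (6)*(-15) + (9)*(-7) + (8)*(-13) = -257
  (MN)[0][2] = (6)*(-11) + (9)*(12) + (8)*(-3) = 18
  (MN)[1][0] = (8)*(0) + (-9)*(-14) + (2)*(-12) = 102
  (MN)[1][1] = (8)*(-15) + (-9)*(-7) + (2)*(-13) = -83
  (MN)[1][2] = (8)*(-11) + (-9)*(12) + (2)*(-3) = -202
  (MN)[2][0] = (-15)*(0) + (0)*(-14) + (-1)*(-12) = 12
  (MN)[2][1] = (-15)*(-15) + (0)*(-7) + (-1)*(-13) = 238
  (MN)[2][2] = (-15)*(-11) + (0)*(12) + (-1)*(-3) = 168
MN =
[     -222      -257        18 ]
[      102       -83      -202 ]
[       12       238       168 ]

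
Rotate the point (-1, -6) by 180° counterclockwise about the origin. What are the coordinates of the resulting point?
(1, 6)

Rotation matrix R(θ) = [[cos θ, -sin θ], [sin θ, cos θ]]; for θ = 180°:
R = [[-1, 0], [0, -1]]
Result: R × [-1, -6]ᵀ = [-1·-1 + (0)·-6, 0·-1 + (-1)·-6]ᵀ = (1, 6)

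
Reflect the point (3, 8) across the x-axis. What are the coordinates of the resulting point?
(3, -8)

Reflection across x-axis: (3, 8) → (3, -8)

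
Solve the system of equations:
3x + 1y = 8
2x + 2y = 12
x = 1, y = 5

Use elimination (row reduction):
Equation 1: 3x + 1y = 8.
Equation 2: 2x + 2y = 12.
Multiply Eq1 by 2 and Eq2 by 3: 6x + 2y = 16;  6x + 6y = 36.
Subtract: (4)y = 20, so y = 5.
Back-substitute into Eq1: 3x + 1*(5) = 8, so x = 1.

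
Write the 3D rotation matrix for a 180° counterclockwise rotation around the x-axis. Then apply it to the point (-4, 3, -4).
R = [[1, 0, 0], [0, -1, 0], [0, 0, -1]]; R·(-4, 3, -4) = (-4, -3, 4)

Rotation matrix for 180° around x-axis:
cos(180°) = -1, sin(180°) = 0
R = [[1, 0, 0], [0, -1, 0], [0, 0, -1]]
Apply to (-4, 3, -4): R·[-4, 3, -4]ᵀ = (-4, -3, 4)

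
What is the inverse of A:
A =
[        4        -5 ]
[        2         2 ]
det(A) = 18
A⁻¹ =
[      1/9      5/18 ]
[     -1/9       2/9 ]

For a 2×2 matrix A = [[a, b], [c, d]] with det(A) ≠ 0, A⁻¹ = (1/det(A)) * [[d, -b], [-c, a]].
det(A) = (4)*(2) - (-5)*(2) = 8 + 10 = 18.
A⁻¹ = (1/18) * [[2, 5], [-2, 4]].
Dividing each entry by 18 and reducing:
A⁻¹ =
[      1/9      5/18 ]
[     -1/9       2/9 ]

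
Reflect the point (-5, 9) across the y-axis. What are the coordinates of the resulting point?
(5, 9)

Reflection across y-axis: (-5, 9) → (5, 9)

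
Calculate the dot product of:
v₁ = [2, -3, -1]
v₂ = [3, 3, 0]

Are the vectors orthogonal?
-3, No

The dot product is the sum of products of corresponding components.
v₁·v₂ = (2)*(3) + (-3)*(3) + (-1)*(0) = 6 - 9 + 0 = -3.
Two vectors are orthogonal iff their dot product is 0; here the dot product is -3, so the vectors are not orthogonal.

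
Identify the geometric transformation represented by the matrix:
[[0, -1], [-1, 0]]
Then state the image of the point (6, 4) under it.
reflection across the line y = -x; image of (6, 4) is (-4, -6)

This is a symmetric orthogonal matrix with determinant -1, which characterizes a reflection in ℝ².
The matrix [[0, -1], [-1, 0]] represents: reflection across the line y = -x.
Applying it to (6, 4): [0·6 + -1·4, -1·6 + 0·4] = (-4, -6).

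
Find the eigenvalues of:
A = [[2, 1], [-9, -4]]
λ = -1, -1

Solve det(A - λI) = 0. For a 2×2 matrix this is λ² - (trace)λ + det = 0.
trace(A) = 2 - 4 = -2.
det(A) = (2)*(-4) - (1)*(-9) = -8 + 9 = 1.
Characteristic equation: λ² - (-2)λ + (1) = 0.
Discriminant: (-2)² - 4*(1) = 4 - 4 = 0.
Roots: λ = (-2 ± √0) / 2 = -1, -1.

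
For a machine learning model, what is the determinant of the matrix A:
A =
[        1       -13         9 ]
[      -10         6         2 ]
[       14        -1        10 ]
det(A) = -2268

Expand along row 0 (cofactor expansion): det(A) = a*(e*i - f*h) - b*(d*i - f*g) + c*(d*h - e*g), where the 3×3 is [[a, b, c], [d, e, f], [g, h, i]].
Minor M_00 = (6)*(10) - (2)*(-1) = 60 + 2 = 62.
Minor M_01 = (-10)*(10) - (2)*(14) = -100 - 28 = -128.
Minor M_02 = (-10)*(-1) - (6)*(14) = 10 - 84 = -74.
det(A) = (1)*(62) - (-13)*(-128) + (9)*(-74) = 62 - 1664 - 666 = -2268.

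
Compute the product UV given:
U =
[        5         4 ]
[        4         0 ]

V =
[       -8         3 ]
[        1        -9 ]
UV =
[      -36       -21 ]
[      -32        12 ]

Matrix multiplication: (UV)[i][j] = sum over k of U[i][k] * V[k][j].
  (UV)[0][0] = (5)*(-8) + (4)*(1) = -36
  (UV)[0][1] = (5)*(3) + (4)*(-9) = -21
  (UV)[1][0] = (4)*(-8) + (0)*(1) = -32
  (UV)[1][1] = (4)*(3) + (0)*(-9) = 12
UV =
[      -36       -21 ]
[      -32        12 ]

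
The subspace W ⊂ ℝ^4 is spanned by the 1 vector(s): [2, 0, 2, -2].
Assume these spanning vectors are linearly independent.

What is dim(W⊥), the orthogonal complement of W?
dim(W⊥) = 3

For any subspace W of ℝ^n, dim(W) + dim(W⊥) = n (the whole-space dimension).
Here the given 1 vectors are linearly independent, so dim(W) = 1.
Thus dim(W⊥) = n - dim(W) = 4 - 1 = 3.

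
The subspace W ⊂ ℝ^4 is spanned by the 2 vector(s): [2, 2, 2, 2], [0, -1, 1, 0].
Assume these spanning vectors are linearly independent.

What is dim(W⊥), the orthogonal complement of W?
dim(W⊥) = 2

For any subspace W of ℝ^n, dim(W) + dim(W⊥) = n (the whole-space dimension).
Here the given 2 vectors are linearly independent, so dim(W) = 2.
Thus dim(W⊥) = n - dim(W) = 4 - 2 = 2.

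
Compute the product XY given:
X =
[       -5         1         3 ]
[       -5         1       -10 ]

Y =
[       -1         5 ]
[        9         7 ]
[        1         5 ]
XY =
[       17        -3 ]
[        4       -68 ]

Matrix multiplication: (XY)[i][j] = sum over k of X[i][k] * Y[k][j].
  (XY)[0][0] = (-5)*(-1) + (1)*(9) + (3)*(1) = 17
  (XY)[0][1] = (-5)*(5) + (1)*(7) + (3)*(5) = -3
  (XY)[1][0] = (-5)*(-1) + (1)*(9) + (-10)*(1) = 4
  (XY)[1][1] = (-5)*(5) + (1)*(7) + (-10)*(5) = -68
XY =
[       17        -3 ]
[        4       -68 ]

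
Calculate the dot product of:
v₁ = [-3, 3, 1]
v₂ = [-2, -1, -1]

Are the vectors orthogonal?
2, No

The dot product is the sum of products of corresponding components.
v₁·v₂ = (-3)*(-2) + (3)*(-1) + (1)*(-1) = 6 - 3 - 1 = 2.
Two vectors are orthogonal iff their dot product is 0; here the dot product is 2, so the vectors are not orthogonal.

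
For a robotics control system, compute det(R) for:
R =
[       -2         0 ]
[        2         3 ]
det(R) = -6

For a 2×2 matrix [[a, b], [c, d]], det = a*d - b*c.
det(R) = (-2)*(3) - (0)*(2) = -6 - 0 = -6.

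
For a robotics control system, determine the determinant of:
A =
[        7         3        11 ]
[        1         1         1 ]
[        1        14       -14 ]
det(A) = -8

Expand along row 0 (cofactor expansion): det(A) = a*(e*i - f*h) - b*(d*i - f*g) + c*(d*h - e*g), where the 3×3 is [[a, b, c], [d, e, f], [g, h, i]].
Minor M_00 = (1)*(-14) - (1)*(14) = -14 - 14 = -28.
Minor M_01 = (1)*(-14) - (1)*(1) = -14 - 1 = -15.
Minor M_02 = (1)*(14) - (1)*(1) = 14 - 1 = 13.
det(A) = (7)*(-28) - (3)*(-15) + (11)*(13) = -196 + 45 + 143 = -8.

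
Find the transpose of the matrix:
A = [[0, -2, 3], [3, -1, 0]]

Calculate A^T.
[[0, 3], [-2, -1], [3, 0]]

The transpose sends entry (i,j) to (j,i); rows become columns.
Row 0 of A: [0, -2, 3] -> column 0 of A^T.
Row 1 of A: [3, -1, 0] -> column 1 of A^T.
A^T = [[0, 3], [-2, -1], [3, 0]]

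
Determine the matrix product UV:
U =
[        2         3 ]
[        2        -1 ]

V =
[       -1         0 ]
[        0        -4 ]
UV =
[       -2       -12 ]
[       -2         4 ]

Matrix multiplication: (UV)[i][j] = sum over k of U[i][k] * V[k][j].
  (UV)[0][0] = (2)*(-1) + (3)*(0) = -2
  (UV)[0][1] = (2)*(0) + (3)*(-4) = -12
  (UV)[1][0] = (2)*(-1) + (-1)*(0) = -2
  (UV)[1][1] = (2)*(0) + (-1)*(-4) = 4
UV =
[       -2       -12 ]
[       -2         4 ]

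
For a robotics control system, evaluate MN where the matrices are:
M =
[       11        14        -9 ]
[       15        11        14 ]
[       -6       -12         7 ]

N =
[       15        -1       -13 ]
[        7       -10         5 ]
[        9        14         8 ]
MN =
[      182      -277      -145 ]
[      428        71       -28 ]
[     -111       224        74 ]

Matrix multiplication: (MN)[i][j] = sum over k of M[i][k] * N[k][j].
  (MN)[0][0] = (11)*(15) + (14)*(7) + (-9)*(9) = 182
  (MN)[0][1] = (11)*(-1) + (14)*(-10) + (-9)*(14) = -277
  (MN)[0][2] = (11)*(-13) + (14)*(5) + (-9)*(8) = -145
  (MN)[1][0] = (15)*(15) + (11)*(7) + (14)*(9) = 428
  (MN)[1][1] = (15)*(-1) + (11)*(-10) + (14)*(14) = 71
  (MN)[1][2] = (15)*(-13) + (11)*(5) + (14)*(8) = -28
  (MN)[2][0] = (-6)*(15) + (-12)*(7) + (7)*(9) = -111
  (MN)[2][1] = (-6)*(-1) + (-12)*(-10) + (7)*(14) = 224
  (MN)[2][2] = (-6)*(-13) + (-12)*(5) + (7)*(8) = 74
MN =
[      182      -277      -145 ]
[      428        71       -28 ]
[     -111       224        74 ]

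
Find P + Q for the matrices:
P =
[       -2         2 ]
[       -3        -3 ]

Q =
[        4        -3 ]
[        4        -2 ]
P + Q =
[        2        -1 ]
[        1        -5 ]

Matrix addition is elementwise: (P+Q)[i][j] = P[i][j] + Q[i][j].
  (P+Q)[0][0] = (-2) + (4) = 2
  (P+Q)[0][1] = (2) + (-3) = -1
  (P+Q)[1][0] = (-3) + (4) = 1
  (P+Q)[1][1] = (-3) + (-2) = -5
P + Q =
[        2        -1 ]
[        1        -5 ]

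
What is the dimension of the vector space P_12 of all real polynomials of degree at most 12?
Dimension = 13

A polynomial of degree at most 12 can be written as a₀ + a₁x + a₂x² + … + a_12x^12, with 13 free coefficients a₀, …, a_12.
The set {1, x, x², …, x^12} is a basis: it spans P_12 (every such polynomial is a linear combination of these) and is linearly independent (a polynomial is zero iff all its coefficients are zero).
Therefore dim(P_12) = 12 + 1 = 13.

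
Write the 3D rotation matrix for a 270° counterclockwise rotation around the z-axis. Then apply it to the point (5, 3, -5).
R = [[0, 1, 0], [-1, 0, 0], [0, 0, 1]]; R·(5, 3, -5) = (3, -5, -5)

Rotation matrix for 270° around z-axis:
cos(270°) = 0, sin(270°) = -1
R = [[0, 1, 0], [-1, 0, 0], [0, 0, 1]]
Apply to (5, 3, -5): R·[5, 3, -5]ᵀ = (3, -5, -5)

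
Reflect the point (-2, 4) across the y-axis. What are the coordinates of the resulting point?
(2, 4)

Reflection across y-axis: (-2, 4) → (2, 4)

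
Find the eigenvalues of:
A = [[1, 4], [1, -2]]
λ = -3, 2

Solve det(A - λI) = 0. For a 2×2 matrix this is λ² - (trace)λ + det = 0.
trace(A) = 1 - 2 = -1.
det(A) = (1)*(-2) - (4)*(1) = -2 - 4 = -6.
Characteristic equation: λ² - (-1)λ + (-6) = 0.
Discriminant: (-1)² - 4*(-6) = 1 + 24 = 25.
Roots: λ = (-1 ± √25) / 2 = -3, 2.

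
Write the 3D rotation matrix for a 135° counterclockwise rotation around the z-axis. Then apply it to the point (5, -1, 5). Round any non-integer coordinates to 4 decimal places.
R = [[-√2/2, -√2/2, 0], [√2/2, -√2/2, 0], [0, 0, 1]]; R·(5, -1, 5) = (-2.8284, 4.2426, 5.0000)

Rotation matrix for 135° around z-axis:
cos(135°) = -√2/2, sin(135°) = √2/2
R = [[-√2/2, -√2/2, 0], [√2/2, -√2/2, 0], [0, 0, 1]]
Apply to (5, -1, 5): R·[5, -1, 5]ᵀ = (-2.8284, 4.2426, 5.0000)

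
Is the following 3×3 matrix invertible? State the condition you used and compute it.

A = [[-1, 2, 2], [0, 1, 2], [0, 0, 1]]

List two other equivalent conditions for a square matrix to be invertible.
Yes, invertible; det(A) = -1 ≠ 0. Equivalent conditions: rank(A) = 3; Ax = 0 has only the trivial solution; 0 is not an eigenvalue; the columns of A are linearly independent.

To check invertibility, compute det(A).
The given matrix is triangular, so det(A) equals the product of its diagonal entries = -1 ≠ 0.
Since det(A) ≠ 0, A is invertible.
Equivalent conditions for a square matrix A to be invertible:
- rank(A) = 3 (full rank).
- The homogeneous system Ax = 0 has only the trivial solution x = 0.
- 0 is not an eigenvalue of A.
- The columns (equivalently rows) of A are linearly independent.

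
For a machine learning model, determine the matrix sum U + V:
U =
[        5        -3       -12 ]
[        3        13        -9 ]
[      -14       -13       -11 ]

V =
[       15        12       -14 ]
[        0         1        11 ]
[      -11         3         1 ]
U + V =
[       20         9       -26 ]
[        3        14         2 ]
[      -25       -10       -10 ]

Matrix addition is elementwise: (U+V)[i][j] = U[i][j] + V[i][j].
  (U+V)[0][0] = (5) + (15) = 20
  (U+V)[0][1] = (-3) + (12) = 9
  (U+V)[0][2] = (-12) + (-14) = -26
  (U+V)[1][0] = (3) + (0) = 3
  (U+V)[1][1] = (13) + (1) = 14
  (U+V)[1][2] = (-9) + (11) = 2
  (U+V)[2][0] = (-14) + (-11) = -25
  (U+V)[2][1] = (-13) + (3) = -10
  (U+V)[2][2] = (-11) + (1) = -10
U + V =
[       20         9       -26 ]
[        3        14         2 ]
[      -25       -10       -10 ]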